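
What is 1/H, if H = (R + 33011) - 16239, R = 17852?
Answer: 1/34624 ≈ 2.8882e-5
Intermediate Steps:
H = 34624 (H = (17852 + 33011) - 16239 = 50863 - 16239 = 34624)
1/H = 1/34624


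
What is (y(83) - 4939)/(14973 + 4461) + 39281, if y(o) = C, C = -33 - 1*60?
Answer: 381690961/9717 ≈ 39281.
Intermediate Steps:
C = -93 (C = -33 - 60 = -93)
y(o) = -93
(y(83) - 4939)/(14973 + 4461) + 39281 = (-93 - 4939)/(14973 + 4461) + 39281 = -5032/19434 + 39281 = -5032*1/19434 + 39281 = -2516/9717 + 39281 = 381690961/9717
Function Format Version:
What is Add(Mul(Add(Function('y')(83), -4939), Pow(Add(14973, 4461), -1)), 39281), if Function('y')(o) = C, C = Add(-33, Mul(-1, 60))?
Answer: Rational(381690961, 9717) ≈ 39281.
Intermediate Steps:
C = -93 (C = Add(-33, -60) = -93)
Function('y')(o) = -93
Add(Mul(Add(Function('y')(83), -4939), Pow(Add(14973, 4461), -1)), 39281) = Add(Mul(Add(-93, -4939), Pow(Add(14973, 4461), -1)), 39281) = Add(Mul(-5032, Pow(19434, -1)), 39281) = Add(Mul(-5032, Rational(1, 19434)), 39281) = Add(Rational(-2516, 9717), 39281) = Rational(381690961, 9717)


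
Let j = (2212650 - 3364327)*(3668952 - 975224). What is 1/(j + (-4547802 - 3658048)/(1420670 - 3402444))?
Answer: -990887/3074033280197443347 ≈ -3.2234e-13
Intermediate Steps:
j = -3102304581856 (j = -1151677*2693728 = -3102304581856)
1/(j + (-4547802 - 3658048)/(1420670 - 3402444)) = 1/(-3102304581856 + (-4547802 - 3658048)/(1420670 - 3402444)) = 1/(-3102304581856 - 8205850/(-1981774)) = 1/(-3102304581856 - 8205850*(-1/1981774)) = 1/(-3102304581856 + 4102925/990887) = 1/(-3074033280197443347/990887) = -990887/3074033280197443347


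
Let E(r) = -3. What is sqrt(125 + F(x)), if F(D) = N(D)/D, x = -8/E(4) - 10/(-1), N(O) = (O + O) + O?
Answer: 8*sqrt(2) ≈ 11.314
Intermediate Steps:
N(O) = 3*O (N(O) = 2*O + O = 3*O)
x = 38/3 (x = -8/(-3) - 10/(-1) = -8*(-1/3) - 10*(-1) = 8/3 + 10 = 38/3 ≈ 12.667)
F(D) = 3 (F(D) = (3*D)/D = 3)
sqrt(125 + F(x)) = sqrt(125 + 3) = sqrt(128) = 8*sqrt(2)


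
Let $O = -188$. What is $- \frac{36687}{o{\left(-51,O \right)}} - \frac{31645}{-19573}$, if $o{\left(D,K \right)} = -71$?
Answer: $\frac{720321446}{1389683} \approx 518.33$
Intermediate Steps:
$- \frac{36687}{o{\left(-51,O \right)}} - \frac{31645}{-19573} = - \frac{36687}{-71} - \frac{31645}{-19573} = \left(-36687\right) \left(- \frac{1}{71}\right) - - \frac{31645}{19573} = \frac{36687}{71} + \frac{31645}{19573} = \frac{720321446}{1389683}$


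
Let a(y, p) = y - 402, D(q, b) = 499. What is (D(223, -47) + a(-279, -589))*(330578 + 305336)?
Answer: -115736348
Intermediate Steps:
a(y, p) = -402 + y
(D(223, -47) + a(-279, -589))*(330578 + 305336) = (499 + (-402 - 279))*(330578 + 305336) = (499 - 681)*635914 = -182*635914 = -115736348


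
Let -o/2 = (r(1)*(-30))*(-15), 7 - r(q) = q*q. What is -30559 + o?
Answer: -35959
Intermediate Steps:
r(q) = 7 - q² (r(q) = 7 - q*q = 7 - q²)
o = -5400 (o = -2*(7 - 1*1²)*(-30)*(-15) = -2*(7 - 1*1)*(-30)*(-15) = -2*(7 - 1)*(-30)*(-15) = -2*6*(-30)*(-15) = -(-360)*(-15) = -2*2700 = -5400)
-30559 + o = -30559 - 5400 = -35959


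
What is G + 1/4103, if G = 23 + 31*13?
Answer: 1747879/4103 ≈ 426.00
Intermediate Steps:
G = 426 (G = 23 + 403 = 426)
G + 1/4103 = 426 + 1/4103 = 1747879/4103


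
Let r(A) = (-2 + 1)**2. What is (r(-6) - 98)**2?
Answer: 9409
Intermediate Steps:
r(A) = 1 (r(A) = (-1)**2 = 1)
(r(-6) - 98)**2 = (1 - 98)**2 = (-97)**2 = 9409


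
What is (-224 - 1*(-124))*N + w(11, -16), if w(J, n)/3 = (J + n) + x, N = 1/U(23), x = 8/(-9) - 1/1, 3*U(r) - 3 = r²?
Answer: -8471/399 ≈ -21.231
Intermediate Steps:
U(r) = 1 + r²/3
x = -17/9 (x = 8*(-⅑) - 1*1 = -8/9 - 1 = -17/9 ≈ -1.8889)
N = 3/532 (N = 1/(1 + (⅓)*23²) = 1/(1 + (⅓)*529) = 1/(1 + 529/3) = 1/(532/3) = 3/532 ≈ 0.0056391)
w(J, n) = -17/3 + 3*J + 3*n (w(J, n) = 3*((J + n) - 17/9) = 3*(-17/9 + J + n) = -17/3 + 3*J + 3*n)
(-224 - 1*(-124))*N + w(11, -16) = (-224 - 1*(-124))*(3/532) + (-17/3 + 3*11 + 3*(-16)) = (-224 + 124)*(3/532) + (-17/3 + 33 - 48) = -100*3/532 - 62/3 = -75/133 - 62/3 = -8471/399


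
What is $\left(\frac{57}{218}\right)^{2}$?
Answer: $\frac{3249}{47524} \approx 0.068365$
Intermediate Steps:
$\left(\frac{57}{218}\right)^{2} = \frac{3249}{47524}$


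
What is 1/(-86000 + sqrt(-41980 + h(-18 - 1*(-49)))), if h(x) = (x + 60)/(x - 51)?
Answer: -1720000/147920839691 - 6*I*sqrt(466495)/147920839691 ≈ -1.1628e-5 - 2.7704e-8*I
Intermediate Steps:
h(x) = (60 + x)/(-51 + x)
1/(-86000 + sqrt(-41980 + h(-18 - 1*(-49)))) = 1/(-86000 + sqrt(-41980 + (60 + (-18 - 1*(-49)))/(-51 + (-18 - 1*(-49))))) = 1/(-86000 + sqrt(-41980 + (60 + (-18 + 49))/(-51 + (-18 + 49)))) = 1/(-86000 + sqrt(-41980 + (60 + 31)/(-51 + 31))) = 1/(-86000 + sqrt(-41980 + 91/(-20))) = 1/(-86000 + sqrt(-41980 - 1/20*91)) = 1/(-86000 + sqrt(-41980 - 91/20)) = 1/(-86000 + sqrt(-839691/20)) = 1/(-86000 + 3*I*sqrt(466495)/10)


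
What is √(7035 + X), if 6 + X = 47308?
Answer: √54337 ≈ 233.10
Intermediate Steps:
X = 47302 (X = -6 + 47308 = 47302)
√(7035 + X) = √(7035 + 47302) = √54337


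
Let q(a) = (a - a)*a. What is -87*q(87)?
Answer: 0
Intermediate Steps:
q(a) = 0 (q(a) = 0*a = 0)
-87*q(87) = -87*0 = 0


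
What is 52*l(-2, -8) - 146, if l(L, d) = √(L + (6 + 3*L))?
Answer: -146 + 52*I*√2 ≈ -146.0 + 73.539*I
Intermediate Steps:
l(L, d) = √(6 + 4*L)
52*l(-2, -8) - 146 = 52*√(6 + 4*(-2)) - 146 = 52*√(6 - 8) - 146 = 52*√(-2) - 146 = 52*(I*√2) - 146 = 52*I*√2 - 146 = -146 + 52*I*√2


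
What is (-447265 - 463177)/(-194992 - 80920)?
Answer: 35017/10612 ≈ 3.2998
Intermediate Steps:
(-447265 - 463177)/(-194992 - 80920) = -910442/(-275912) = -910442*(-1/275912) = 35017/10612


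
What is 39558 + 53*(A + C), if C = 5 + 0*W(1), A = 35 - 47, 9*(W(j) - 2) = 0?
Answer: 39187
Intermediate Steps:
W(j) = 2 (W(j) = 2 + (1/9)*0 = 2 + 0 = 2)
A = -12
C = 5 (C = 5 + 0*2 = 5 + 0 = 5)
39558 + 53*(A + C) = 39558 + 53*(-12 + 5) = 39558 + 53*(-7) = 39558 - 371 = 39187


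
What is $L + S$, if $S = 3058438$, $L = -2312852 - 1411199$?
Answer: $-665613$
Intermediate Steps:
$L = -3724051$ ($L = -2312852 - 1411199 = -3724051$)
$L + S = -3724051 + 3058438 = -665613$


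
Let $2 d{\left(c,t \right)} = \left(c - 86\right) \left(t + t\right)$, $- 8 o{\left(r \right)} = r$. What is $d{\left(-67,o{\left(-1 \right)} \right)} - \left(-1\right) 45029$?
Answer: $\frac{360079}{8} \approx 45010.0$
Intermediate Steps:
$o{\left(r \right)} = - \frac{r}{8}$
$d{\left(c,t \right)} = t \left(-86 + c\right)$ ($d{\left(c,t \right)} = \frac{\left(c - 86\right) \left(t + t\right)}{2} = \frac{\left(-86 + c\right) 2 t}{2} = \frac{2 t \left(-86 + c\right)}{2} = t \left(-86 + c\right)$)
$d{\left(-67,o{\left(-1 \right)} \right)} - \left(-1\right) 45029 = \left(- \frac{1}{8}\right) \left(-1\right) \left(-86 - 67\right) - \left(-1\right) 45029 = \frac{1}{8} \left(-153\right) - -45029 = - \frac{153}{8} + 45029 = \frac{360079}{8}$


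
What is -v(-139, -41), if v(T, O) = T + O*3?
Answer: 262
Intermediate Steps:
v(T, O) = T + 3*O
-v(-139, -41) = -(-139 + 3*(-41)) = -(-139 - 123) = -1*(-262) = 262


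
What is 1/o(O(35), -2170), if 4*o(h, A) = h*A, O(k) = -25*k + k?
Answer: 1/455700 ≈ 2.1944e-6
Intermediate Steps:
O(k) = -24*k
o(h, A) = A*h/4 (o(h, A) = (h*A)/4 = (A*h)/4 = A*h/4)
1/o(O(35), -2170) = 1/((¼)*(-2170)*(-24*35)) = 1/((¼)*(-2170)*(-840)) = 1/455700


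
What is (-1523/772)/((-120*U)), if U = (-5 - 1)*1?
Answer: -1523/555840 ≈ -0.0027400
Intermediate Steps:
U = -6 (U = -6*1 = -6)
(-1523/772)/((-120*U)) = (-1523/772)/((-120*(-6))) = -1523*1/772/720 = -1523/772*1/720 = -1523/555840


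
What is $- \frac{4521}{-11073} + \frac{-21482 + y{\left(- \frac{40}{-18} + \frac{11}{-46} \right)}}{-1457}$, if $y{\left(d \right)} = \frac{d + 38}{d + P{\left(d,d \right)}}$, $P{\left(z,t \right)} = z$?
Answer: $\frac{133738522439}{8830326254} \approx 15.145$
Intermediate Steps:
$y{\left(d \right)} = \frac{38 + d}{2 d}$ ($y{\left(d \right)} = \frac{d + 38}{d + d} = \frac{38 + d}{2 d}$)
$- \frac{4521}{-11073} + \frac{-21482 + y{\left(- \frac{40}{-18} + \frac{11}{-46} \right)}}{-1457} = - \frac{4521}{-11073} + \frac{-21482 + \frac{38 + \left(- \frac{40}{-18} + \frac{11}{-46}\right)}{2 \left(- \frac{40}{-18} + \frac{11}{-46}\right)}}{-1457} = \left(-4521\right) \left(- \frac{1}{11073}\right) + \left(-21482 + \frac{38 + \left(\left(-40\right) \left(- \frac{1}{18}\right) + 11 \left(- \frac{1}{46}\right)\right)}{2 \left(\left(-40\right) \left(- \frac{1}{18}\right) + 11 \left(- \frac{1}{46}\right)\right)}\right) \left(- \frac{1}{1457}\right) = \frac{1507}{3691} + \left(-21482 + \frac{38 + \left(\frac{20}{9} - \frac{11}{46}\right)}{2 \left(\frac{20}{9} - \frac{11}{46}\right)}\right) \left(- \frac{1}{1457}\right) = \frac{1507}{3691} + \left(-21482 + \frac{38 + \frac{821}{414}}{2 \cdot \frac{821}{414}}\right) \left(- \frac{1}{1457}\right) = \frac{1507}{3691} + \left(-21482 + \frac{1}{2} \cdot \frac{414}{821} \cdot \frac{16553}{414}\right) \left(- \frac{1}{1457}\right) = \frac{1507}{3691} + \left(-21482 + \frac{16553}{1642}\right) \left(- \frac{1}{1457}\right) = \frac{1507}{3691} - - \frac{35256891}{2392394} = \frac{1507}{3691} + \frac{35256891}{2392394} = \frac{133738522439}{8830326254}$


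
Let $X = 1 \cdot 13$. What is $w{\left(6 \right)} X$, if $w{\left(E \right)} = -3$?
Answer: $-39$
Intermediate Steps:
$X = 13$
$w{\left(6 \right)} X = \left(-3\right) 13 = -39$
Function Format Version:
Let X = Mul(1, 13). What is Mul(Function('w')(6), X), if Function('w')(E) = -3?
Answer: -39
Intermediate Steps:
X = 13
Mul(Function('w')(6), X) = Mul(-3, 13) = -39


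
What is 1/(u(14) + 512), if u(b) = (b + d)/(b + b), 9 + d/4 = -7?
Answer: 14/7143 ≈ 0.0019600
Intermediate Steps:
d = -64 (d = -36 + 4*(-7) = -36 - 28 = -64)
u(b) = (-64 + b)/(2*b) (u(b) = (b - 64)/(b + b) = (-64 + b)/((2*b)) = (-64 + b)*(1/(2*b)) = (-64 + b)/(2*b))
1/(u(14) + 512) = 1/((½)*(-64 + 14)/14 + 512) = 1/((½)*(1/14)*(-50) + 512) = 1/(-25/14 + 512) = 1/(7143/14) = 14/7143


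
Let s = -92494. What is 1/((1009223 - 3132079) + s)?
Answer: -1/2215350 ≈ -4.5140e-7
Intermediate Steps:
1/((1009223 - 3132079) + s) = 1/((1009223 - 3132079) - 92494) = 1/(-2122856 - 92494) = 1/(-2215350) = -1/2215350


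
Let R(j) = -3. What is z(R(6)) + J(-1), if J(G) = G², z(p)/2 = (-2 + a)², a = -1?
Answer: 19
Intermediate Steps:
z(p) = 18 (z(p) = 2*(-2 - 1)² = 2*(-3)² = 2*9 = 18)
z(R(6)) + J(-1) = 18 + (-1)² = 18 + 1 = 19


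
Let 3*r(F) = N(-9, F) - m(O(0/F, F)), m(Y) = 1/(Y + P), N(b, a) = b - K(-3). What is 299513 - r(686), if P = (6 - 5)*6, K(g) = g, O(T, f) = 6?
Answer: 10782541/36 ≈ 2.9952e+5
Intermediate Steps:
P = 6 (P = 1*6 = 6)
N(b, a) = 3 + b (N(b, a) = b - 1*(-3) = b + 3 = 3 + b)
m(Y) = 1/(6 + Y) (m(Y) = 1/(Y + 6) = 1/(6 + Y))
r(F) = -73/36 (r(F) = ((3 - 9) - 1/(6 + 6))/3 = (-6 - 1/12)/3 = (⅓)*(-73/12) = -73/36)
299513 - r(686) = 299513 - 1*(-73/36) = 299513 + 73/36 = 10782541/36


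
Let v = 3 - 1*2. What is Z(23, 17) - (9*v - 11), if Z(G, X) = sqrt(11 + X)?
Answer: 2 + 2*sqrt(7) ≈ 7.2915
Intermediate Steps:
v = 1 (v = 3 - 2 = 1)
Z(23, 17) - (9*v - 11) = sqrt(11 + 17) - (9*1 - 11) = sqrt(28) - (9 - 11) = 2*sqrt(7) - 1*(-2) = 2*sqrt(7) + 2 = 2 + 2*sqrt(7)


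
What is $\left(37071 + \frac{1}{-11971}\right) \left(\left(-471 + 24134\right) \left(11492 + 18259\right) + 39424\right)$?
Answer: $\frac{312435535059608780}{11971} \approx 2.6099 \cdot 10^{13}$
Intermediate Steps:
$\left(37071 + \frac{1}{-11971}\right) \left(\left(-471 + 24134\right) \left(11492 + 18259\right) + 39424\right) = \left(37071 - \frac{1}{11971}\right) \left(23663 \cdot 29751 + 39424\right) = \frac{443776940 \left(703997913 + 39424\right)}{11971} = \frac{443776940}{11971} \cdot 704037337 = \frac{312435535059608780}{11971}$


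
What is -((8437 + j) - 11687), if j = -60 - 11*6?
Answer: 3376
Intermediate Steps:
j = -126 (j = -60 - 66 = -126)
-((8437 + j) - 11687) = -((8437 - 126) - 11687) = -(8311 - 11687) = -1*(-3376) = 3376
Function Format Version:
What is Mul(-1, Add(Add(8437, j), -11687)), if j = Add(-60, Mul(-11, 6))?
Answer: 3376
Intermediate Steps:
j = -126 (j = Add(-60, -66) = -126)
Mul(-1, Add(Add(8437, j), -11687)) = Mul(-1, Add(Add(8437, -126), -11687)) = Mul(-1, Add(8311, -11687)) = Mul(-1, -3376) = 3376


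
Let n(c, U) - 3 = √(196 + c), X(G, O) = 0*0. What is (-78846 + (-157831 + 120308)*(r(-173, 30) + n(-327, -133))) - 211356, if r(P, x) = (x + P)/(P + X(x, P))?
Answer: -75045172/173 - 37523*I*√131 ≈ -4.3379e+5 - 4.2947e+5*I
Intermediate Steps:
X(G, O) = 0
r(P, x) = (P + x)/P (r(P, x) = (x + P)/(P + 0) = (P + x)/P)
n(c, U) = 3 + √(196 + c)
(-78846 + (-157831 + 120308)*(r(-173, 30) + n(-327, -133))) - 211356 = (-78846 + (-157831 + 120308)*((-173 + 30)/(-173) + (3 + √(196 - 327)))) - 211356 = (-78846 - 37523*(-1/173*(-143) + (3 + √(-131)))) - 211356 = (-78846 - 37523*(143/173 + (3 + I*√131))) - 211356 = (-78846 - 37523*(662/173 + I*√131)) - 211356 = (-78846 + (-24840226/173 - 37523*I*√131)) - 211356 = (-38480584/173 - 37523*I*√131) - 211356 = -75045172/173 - 37523*I*√131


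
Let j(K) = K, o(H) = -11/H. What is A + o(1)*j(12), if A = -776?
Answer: -908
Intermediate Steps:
A + o(1)*j(12) = -776 - 11/1*12 = -776 - 11*1*12 = -776 - 11*12 = -776 - 132 = -908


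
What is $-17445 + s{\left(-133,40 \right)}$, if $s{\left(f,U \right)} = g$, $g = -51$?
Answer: $-17496$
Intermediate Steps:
$s{\left(f,U \right)} = -51$
$-17445 + s{\left(-133,40 \right)} = -17445 - 51 = -17496$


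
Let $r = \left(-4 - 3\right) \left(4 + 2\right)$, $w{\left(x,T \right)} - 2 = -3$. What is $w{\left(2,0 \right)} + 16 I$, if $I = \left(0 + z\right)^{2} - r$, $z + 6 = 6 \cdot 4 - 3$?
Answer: $4271$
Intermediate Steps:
$z = 15$ ($z = -6 + \left(6 \cdot 4 - 3\right) = -6 + \left(24 - 3\right) = -6 + 21 = 15$)
$w{\left(x,T \right)} = -1$ ($w{\left(x,T \right)} = 2 - 3 = -1$)
$r = -42$ ($r = \left(-7\right) 6 = -42$)
$I = 267$ ($I = \left(0 + 15\right)^{2} - -42 = 15^{2} + 42 = 225 + 42 = 267$)
$w{\left(2,0 \right)} + 16 I = -1 + 16 \cdot 267 = -1 + 4272 = 4271$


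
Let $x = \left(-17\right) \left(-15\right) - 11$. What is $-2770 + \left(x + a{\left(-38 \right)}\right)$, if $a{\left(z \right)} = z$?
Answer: $-2564$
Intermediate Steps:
$x = 244$ ($x = 255 - 11 = 244$)
$-2770 + \left(x + a{\left(-38 \right)}\right) = -2770 + \left(244 - 38\right) = -2770 + 206 = -2564$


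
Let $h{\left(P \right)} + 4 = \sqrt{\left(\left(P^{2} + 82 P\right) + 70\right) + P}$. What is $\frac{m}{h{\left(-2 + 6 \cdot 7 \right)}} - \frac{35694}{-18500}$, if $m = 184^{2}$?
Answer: $\frac{670721489}{23004750} + \frac{16928 \sqrt{4990}}{2487} \approx 509.97$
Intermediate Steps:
$h{\left(P \right)} = -4 + \sqrt{70 + P^{2} + 83 P}$ ($h{\left(P \right)} = -4 + \sqrt{\left(\left(P^{2} + 82 P\right) + 70\right) + P} = -4 + \sqrt{\left(70 + P^{2} + 82 P\right) + P} = -4 + \sqrt{70 + P^{2} + 83 P}$)
$m = 33856$
$\frac{m}{h{\left(-2 + 6 \cdot 7 \right)}} - \frac{35694}{-18500} = \frac{33856}{-4 + \sqrt{70 + \left(-2 + 6 \cdot 7\right)^{2} + 83 \left(-2 + 6 \cdot 7\right)}} - \frac{35694}{-18500} = \frac{33856}{-4 + \sqrt{70 + \left(-2 + 42\right)^{2} + 83 \left(-2 + 42\right)}} - - \frac{17847}{9250} = \frac{33856}{-4 + \sqrt{70 + 40^{2} + 83 \cdot 40}} + \frac{17847}{9250} = \frac{33856}{-4 + \sqrt{70 + 1600 + 3320}} + \frac{17847}{9250} = \frac{33856}{-4 + \sqrt{4990}} + \frac{17847}{9250} = \frac{17847}{9250} + \frac{33856}{-4 + \sqrt{4990}}$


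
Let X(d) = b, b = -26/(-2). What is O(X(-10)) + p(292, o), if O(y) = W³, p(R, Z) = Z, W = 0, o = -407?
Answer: -407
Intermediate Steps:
b = 13 (b = -26*(-½) = 13)
X(d) = 13
O(y) = 0 (O(y) = 0³ = 0)
O(X(-10)) + p(292, o) = 0 - 407 = -407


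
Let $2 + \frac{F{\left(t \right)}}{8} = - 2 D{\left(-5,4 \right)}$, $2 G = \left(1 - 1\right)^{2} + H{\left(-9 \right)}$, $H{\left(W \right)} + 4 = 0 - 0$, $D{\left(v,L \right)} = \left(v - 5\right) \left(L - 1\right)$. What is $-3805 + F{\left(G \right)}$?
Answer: $-3341$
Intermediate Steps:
$D{\left(v,L \right)} = \left(-1 + L\right) \left(-5 + v\right)$ ($D{\left(v,L \right)} = \left(v - 5\right) \left(-1 + L\right) = \left(-5 + v\right) \left(-1 + L\right) = \left(-1 + L\right) \left(-5 + v\right)$)
$H{\left(W \right)} = -4$ ($H{\left(W \right)} = -4 + \left(0 - 0\right) = -4 + \left(0 + 0\right) = -4 + 0 = -4$)
$G = -2$ ($G = \frac{\left(1 - 1\right)^{2} - 4}{2} = \frac{0^{2} - 4}{2} = \frac{0 - 4}{2} = \frac{1}{2} \left(-4\right) = -2$)
$F{\left(t \right)} = 464$ ($F{\left(t \right)} = -16 + 8 \left(- 2 \left(5 - -5 - 20 + 4 \left(-5\right)\right)\right) = -16 + 8 \left(- 2 \left(5 + 5 - 20 - 20\right)\right) = -16 + 8 \left(\left(-2\right) \left(-30\right)\right) = -16 + 8 \cdot 60 = -16 + 480 = 464$)
$-3805 + F{\left(G \right)} = -3805 + 464 = -3341$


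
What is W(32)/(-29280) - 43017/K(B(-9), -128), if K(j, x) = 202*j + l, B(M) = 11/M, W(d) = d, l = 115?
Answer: 354243808/1086105 ≈ 326.16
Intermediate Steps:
K(j, x) = 115 + 202*j (K(j, x) = 202*j + 115 = 115 + 202*j)
W(32)/(-29280) - 43017/K(B(-9), -128) = 32/(-29280) - 43017/(115 + 202*(11/(-9))) = 32*(-1/29280) - 43017/(115 + 202*(11*(-⅑))) = -1/915 - 43017/(115 + 202*(-11/9)) = -1/915 - 43017/(115 - 2222/9) = -1/915 - 43017/(-1187/9) = -1/915 - 43017*(-9/1187) = -1/915 + 387153/1187 = 354243808/1086105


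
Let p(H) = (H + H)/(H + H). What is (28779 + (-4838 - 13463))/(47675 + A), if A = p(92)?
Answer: 5239/23838 ≈ 0.21978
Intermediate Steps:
p(H) = 1 (p(H) = (2*H)/((2*H)) = (2*H)*(1/(2*H)) = 1)
A = 1
(28779 + (-4838 - 13463))/(47675 + A) = (28779 + (-4838 - 13463))/(47675 + 1) = (28779 - 18301)/47676 = 10478*(1/47676) = 5239/23838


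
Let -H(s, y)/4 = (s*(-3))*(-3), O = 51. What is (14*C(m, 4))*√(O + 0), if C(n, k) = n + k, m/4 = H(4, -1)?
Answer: -8008*√51 ≈ -57189.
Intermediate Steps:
H(s, y) = -36*s (H(s, y) = -4*s*(-3)*(-3) = -4*(-3*s)*(-3) = -36*s)
m = -576 (m = 4*(-36*4) = 4*(-144) = -576)
C(n, k) = k + n
(14*C(m, 4))*√(O + 0) = (14*(4 - 576))*√(51 + 0) = (14*(-572))*√51 = -8008*√51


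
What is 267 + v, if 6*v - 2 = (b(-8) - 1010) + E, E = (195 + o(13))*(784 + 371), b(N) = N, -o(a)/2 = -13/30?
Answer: 37802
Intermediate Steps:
o(a) = 13/15 (o(a) = -(-26)/30 = -2*(-13/30) = 13/15)
E = 226226 (E = (195 + 13/15)*(784 + 371) = (2938/15)*1155 = 226226)
v = 37535 (v = ⅓ + ((-8 - 1010) + 226226)/6 = ⅓ + (-1018 + 226226)/6 = ⅓ + (⅙)*225208 = ⅓ + 112604/3 = 37535)
267 + v = 267 + 37535 = 37802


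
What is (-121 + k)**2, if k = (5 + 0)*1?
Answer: 13456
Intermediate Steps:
k = 5 (k = 5*1 = 5)
(-121 + k)**2 = (-121 + 5)**2 = (-116)**2 = 13456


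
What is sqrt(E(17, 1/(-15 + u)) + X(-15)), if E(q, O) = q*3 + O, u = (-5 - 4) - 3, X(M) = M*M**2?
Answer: I*sqrt(269247)/9 ≈ 57.654*I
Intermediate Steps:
X(M) = M**3
u = -12 (u = -9 - 3 = -12)
E(q, O) = O + 3*q (E(q, O) = 3*q + O = O + 3*q)
sqrt(E(17, 1/(-15 + u)) + X(-15)) = sqrt((1/(-15 - 12) + 3*17) + (-15)**3) = sqrt((1/(-27) + 51) - 3375) = sqrt((-1/27 + 51) - 3375) = sqrt(1376/27 - 3375) = sqrt(-89749/27) = I*sqrt(269247)/9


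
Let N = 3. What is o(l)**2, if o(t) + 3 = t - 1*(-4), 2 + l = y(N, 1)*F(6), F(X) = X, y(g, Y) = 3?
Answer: 289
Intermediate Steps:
l = 16 (l = -2 + 3*6 = -2 + 18 = 16)
o(t) = 1 + t (o(t) = -3 + (t - 1*(-4)) = -3 + (t + 4) = -3 + (4 + t) = 1 + t)
o(l)**2 = (1 + 16)**2 = 17**2 = 289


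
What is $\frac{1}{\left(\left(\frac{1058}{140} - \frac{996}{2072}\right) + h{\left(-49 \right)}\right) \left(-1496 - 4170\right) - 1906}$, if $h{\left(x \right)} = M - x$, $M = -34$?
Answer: $- \frac{1295}{164453544} \approx -7.8746 \cdot 10^{-6}$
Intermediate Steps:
$h{\left(x \right)} = -34 - x$
$\frac{1}{\left(\left(\frac{1058}{140} - \frac{996}{2072}\right) + h{\left(-49 \right)}\right) \left(-1496 - 4170\right) - 1906} = \frac{1}{\left(\left(\frac{1058}{140} - \frac{996}{2072}\right) - -15\right) \left(-1496 - 4170\right) - 1906} = \frac{1}{\left(\left(1058 \cdot \frac{1}{140} - \frac{249}{518}\right) + \left(-34 + 49\right)\right) \left(-5666\right) - 1906} = \frac{1}{\left(\left(\frac{529}{70} - \frac{249}{518}\right) + 15\right) \left(-5666\right) - 1906} = \frac{1}{\left(\frac{9164}{1295} + 15\right) \left(-5666\right) - 1906} = \frac{1}{\frac{28589}{1295} \left(-5666\right) - 1906} = \frac{1}{- \frac{161985274}{1295} - 1906} = \frac{1}{- \frac{164453544}{1295}} = - \frac{1295}{164453544}$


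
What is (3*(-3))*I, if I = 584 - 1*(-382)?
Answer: -8694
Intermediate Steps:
I = 966 (I = 584 + 382 = 966)
(3*(-3))*I = (3*(-3))*966 = -9*966 = -8694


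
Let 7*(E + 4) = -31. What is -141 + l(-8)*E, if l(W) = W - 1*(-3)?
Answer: -692/7 ≈ -98.857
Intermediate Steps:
E = -59/7 (E = -4 + (⅐)*(-31) = -4 - 31/7 = -59/7 ≈ -8.4286)
l(W) = 3 + W (l(W) = W + 3 = 3 + W)
-141 + l(-8)*E = -141 + (3 - 8)*(-59/7) = -141 - 5*(-59/7) = -141 + 295/7 = -692/7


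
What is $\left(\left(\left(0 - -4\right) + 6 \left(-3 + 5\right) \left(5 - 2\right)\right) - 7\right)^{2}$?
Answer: $1089$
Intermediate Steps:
$\left(\left(\left(0 - -4\right) + 6 \left(-3 + 5\right) \left(5 - 2\right)\right) - 7\right)^{2} = \left(\left(\left(0 + 4\right) + 6 \cdot 2 \cdot 3\right) - 7\right)^{2} = \left(\left(4 + 6 \cdot 6\right) - 7\right)^{2} = \left(\left(4 + 36\right) - 7\right)^{2} = \left(40 - 7\right)^{2} = 33^{2} = 1089$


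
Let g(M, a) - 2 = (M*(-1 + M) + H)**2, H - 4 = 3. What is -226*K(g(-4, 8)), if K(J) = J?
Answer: -165206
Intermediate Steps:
H = 7 (H = 4 + 3 = 7)
g(M, a) = 2 + (7 + M*(-1 + M))**2 (g(M, a) = 2 + (M*(-1 + M) + 7)**2 = 2 + (7 + M*(-1 + M))**2)
-226*K(g(-4, 8)) = -226*(2 + (7 + (-4)**2 - 1*(-4))**2) = -226*(2 + (7 + 16 + 4)**2) = -226*(2 + 27**2) = -226*(2 + 729) = -226*731 = -165206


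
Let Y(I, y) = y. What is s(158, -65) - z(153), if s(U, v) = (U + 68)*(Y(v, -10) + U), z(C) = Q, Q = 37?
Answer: 33411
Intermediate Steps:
z(C) = 37
s(U, v) = (-10 + U)*(68 + U) (s(U, v) = (U + 68)*(-10 + U) = (68 + U)*(-10 + U) = (-10 + U)*(68 + U))
s(158, -65) - z(153) = (-680 + 158² + 58*158) - 1*37 = (-680 + 24964 + 9164) - 37 = 33448 - 37 = 33411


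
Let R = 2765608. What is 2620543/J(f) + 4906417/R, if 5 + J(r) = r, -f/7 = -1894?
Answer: 7312419429645/36652602824 ≈ 199.51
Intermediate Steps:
f = 13258 (f = -7*(-1894) = 13258)
J(r) = -5 + r
2620543/J(f) + 4906417/R = 2620543/(-5 + 13258) + 4906417/2765608 = 2620543/13253 + 4906417*(1/2765608) = 2620543*(1/13253) + 4906417/2765608 = 2620543/13253 + 4906417/2765608 = 7312419429645/36652602824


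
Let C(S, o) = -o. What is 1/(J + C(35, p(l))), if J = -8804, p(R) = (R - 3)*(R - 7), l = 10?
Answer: -1/8825 ≈ -0.00011331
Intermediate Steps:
p(R) = (-7 + R)*(-3 + R) (p(R) = (-3 + R)*(-7 + R) = (-7 + R)*(-3 + R))
1/(J + C(35, p(l))) = 1/(-8804 - (21 + 10² - 10*10)) = 1/(-8804 - (21 + 100 - 100)) = 1/(-8804 - 1*21) = 1/(-8804 - 21) = 1/(-8825) = -1/8825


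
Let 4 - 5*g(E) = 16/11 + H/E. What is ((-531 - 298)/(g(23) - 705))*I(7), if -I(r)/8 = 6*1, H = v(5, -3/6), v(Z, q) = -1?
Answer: -5033688/89117 ≈ -56.484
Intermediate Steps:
H = -1
g(E) = 28/55 + 1/(5*E) (g(E) = ⅘ - (16/11 - 1/E)/5 = ⅘ + (-16/55 + 1/(5*E)) = 28/55 + 1/(5*E))
I(r) = -48
((-531 - 298)/(g(23) - 705))*I(7) = ((-531 - 298)/((1/55)*(11 + 28*23)/23 - 705))*(-48) = -829/((1/55)*(1/23)*(11 + 644) - 705)*(-48) = -829/((1/55)*(1/23)*655 - 705)*(-48) = -829/(131/253 - 705)*(-48) = -829/(-178234/253)*(-48) = -829*(-253/178234)*(-48) = (209737/178234)*(-48) = -5033688/89117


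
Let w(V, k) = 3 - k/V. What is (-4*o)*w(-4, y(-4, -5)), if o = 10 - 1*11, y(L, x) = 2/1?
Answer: 14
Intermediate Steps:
y(L, x) = 2 (y(L, x) = 2*1 = 2)
o = -1 (o = 10 - 11 = -1)
w(V, k) = 3 - k/V
(-4*o)*w(-4, y(-4, -5)) = (-4*(-1))*(3 - 1*2/(-4)) = 4*(3 - 1*2*(-1/4)) = 4*(3 + 1/2) = 4*(7/2) = 14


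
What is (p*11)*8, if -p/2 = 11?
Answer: -1936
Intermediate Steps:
p = -22 (p = -2*11 = -22)
(p*11)*8 = -22*11*8 = -242*8 = -1936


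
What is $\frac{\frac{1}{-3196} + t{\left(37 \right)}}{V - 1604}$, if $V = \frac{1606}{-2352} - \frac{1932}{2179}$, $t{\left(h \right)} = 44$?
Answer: $- \frac{90086749998}{3287308269815} \approx -0.027404$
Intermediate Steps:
$V = - \frac{4021769}{2562504}$ ($V = 1606 \left(- \frac{1}{2352}\right) - \frac{1932}{2179} = - \frac{803}{1176} - \frac{1932}{2179} = - \frac{4021769}{2562504} \approx -1.5695$)
$\frac{\frac{1}{-3196} + t{\left(37 \right)}}{V - 1604} = \frac{\frac{1}{-3196} + 44}{- \frac{4021769}{2562504} - 1604} = \frac{- \frac{1}{3196} + 44}{- \frac{4114278185}{2562504}} = \frac{140623}{3196} \left(- \frac{2562504}{4114278185}\right) = - \frac{90086749998}{3287308269815}$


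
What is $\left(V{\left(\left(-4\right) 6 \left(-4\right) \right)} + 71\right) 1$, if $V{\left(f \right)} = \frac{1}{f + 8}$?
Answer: $\frac{7385}{104} \approx 71.01$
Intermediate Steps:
$V{\left(f \right)} = \frac{1}{8 + f}$
$\left(V{\left(\left(-4\right) 6 \left(-4\right) \right)} + 71\right) 1 = \left(\frac{1}{8 + \left(-4\right) 6 \left(-4\right)} + 71\right) 1 = \left(\frac{1}{8 - -96} + 71\right) 1 = \left(\frac{1}{8 + 96} + 71\right) 1 = \left(\frac{1}{104} + 71\right) 1 = \frac{7385}{104} \cdot 1 = \frac{7385}{104}$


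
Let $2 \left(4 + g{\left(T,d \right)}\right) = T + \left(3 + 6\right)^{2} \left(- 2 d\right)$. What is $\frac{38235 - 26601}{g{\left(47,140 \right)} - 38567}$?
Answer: $- \frac{23268}{99775} \approx -0.2332$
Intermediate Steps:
$g{\left(T,d \right)} = -4 + \frac{T}{2} - 81 d$ ($g{\left(T,d \right)} = -4 + \frac{T + \left(3 + 6\right)^{2} \left(- 2 d\right)}{2} = -4 + \frac{T + 9^{2} \left(- 2 d\right)}{2} = -4 + \frac{T + 81 \left(- 2 d\right)}{2} = -4 + \frac{T - 162 d}{2} = -4 + \left(\frac{T}{2} - 81 d\right) = -4 + \frac{T}{2} - 81 d$)
$\frac{38235 - 26601}{g{\left(47,140 \right)} - 38567} = \frac{38235 - 26601}{\left(-4 + \frac{1}{2} \cdot 47 - 11340\right) - 38567} = \frac{11634}{\left(-4 + \frac{47}{2} - 11340\right) - 38567} = \frac{11634}{- \frac{22641}{2} - 38567} = \frac{11634}{- \frac{99775}{2}} = 11634 \left(- \frac{2}{99775}\right) = - \frac{23268}{99775}$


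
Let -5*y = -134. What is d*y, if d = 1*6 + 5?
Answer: 1474/5 ≈ 294.80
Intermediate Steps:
y = 134/5 (y = -⅕*(-134) = 134/5 ≈ 26.800)
d = 11 (d = 6 + 5 = 11)
d*y = 11*(134/5) = 1474/5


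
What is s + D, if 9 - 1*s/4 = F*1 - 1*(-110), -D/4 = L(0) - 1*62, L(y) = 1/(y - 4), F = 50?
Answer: -355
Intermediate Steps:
L(y) = 1/(-4 + y)
D = 249 (D = -4*(1/(-4 + 0) - 1*62) = -4*(1/(-4) - 62) = -4*(-1/4 - 62) = -4*(-249/4) = 249)
s = -604 (s = 36 - 4*(50*1 - 1*(-110)) = 36 - 4*(50 + 110) = 36 - 4*160 = 36 - 640 = -604)
s + D = -604 + 249 = -355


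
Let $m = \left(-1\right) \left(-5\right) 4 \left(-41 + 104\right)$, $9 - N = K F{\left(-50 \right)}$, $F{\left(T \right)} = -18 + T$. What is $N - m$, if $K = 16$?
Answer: $-163$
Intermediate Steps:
$N = 1097$ ($N = 9 - 16 \left(-18 - 50\right) = 9 - 16 \left(-68\right) = 9 - -1088 = 9 + 1088 = 1097$)
$m = 1260$ ($m = 5 \cdot 4 \cdot 63 = 20 \cdot 63 = 1260$)
$N - m = 1097 - 1260 = -163$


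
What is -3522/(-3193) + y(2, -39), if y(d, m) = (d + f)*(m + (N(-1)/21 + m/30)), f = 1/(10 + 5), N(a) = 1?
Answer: -825608999/10057950 ≈ -82.085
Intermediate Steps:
f = 1/15 ≈ 0.066667
y(d, m) = (1/15 + d)*(1/21 + 31*m/30) (y(d, m) = (d + 1/15)*(m + (1/21 + m/30)) = (1/15 + d)*(m + (1*(1/21) + m*(1/30))) = (1/15 + d)*(m + (1/21 + m/30)) = (1/15 + d)*(1/21 + 31*m/30))
-3522/(-3193) + y(2, -39) = -3522/(-3193) + (1/315 + (1/21)*2 + (31/450)*(-39) + (31/30)*2*(-39)) = -3522*(-1/3193) + (1/315 + 2/21 - 403/150 - 403/5) = 3522/3193 - 262043/3150 = -825608999/10057950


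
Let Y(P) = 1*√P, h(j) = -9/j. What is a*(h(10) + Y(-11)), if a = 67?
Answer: -603/10 + 67*I*√11 ≈ -60.3 + 222.21*I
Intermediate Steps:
Y(P) = √P
a*(h(10) + Y(-11)) = 67*(-9/10 + √(-11)) = 67*(-9*⅒ + I*√11) = 67*(-9/10 + I*√11) = -603/10 + 67*I*√11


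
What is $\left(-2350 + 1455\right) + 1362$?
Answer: $467$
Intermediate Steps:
$\left(-2350 + 1455\right) + 1362 = -895 + 1362 = 467$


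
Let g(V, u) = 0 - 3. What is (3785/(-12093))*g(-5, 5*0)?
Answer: 3785/4031 ≈ 0.93897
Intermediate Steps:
g(V, u) = -3
(3785/(-12093))*g(-5, 5*0) = (3785/(-12093))*(-3) = (3785*(-1/12093))*(-3) = -3785/12093*(-3) = 3785/4031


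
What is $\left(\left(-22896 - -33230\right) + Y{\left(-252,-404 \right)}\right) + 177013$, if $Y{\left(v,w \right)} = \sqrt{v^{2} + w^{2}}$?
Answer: $187347 + 4 \sqrt{14170} \approx 1.8782 \cdot 10^{5}$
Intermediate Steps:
$\left(\left(-22896 - -33230\right) + Y{\left(-252,-404 \right)}\right) + 177013 = \left(\left(-22896 - -33230\right) + \sqrt{\left(-252\right)^{2} + \left(-404\right)^{2}}\right) + 177013 = \left(\left(-22896 + 33230\right) + \sqrt{63504 + 163216}\right) + 177013 = \left(10334 + \sqrt{226720}\right) + 177013 = \left(10334 + 4 \sqrt{14170}\right) + 177013 = 187347 + 4 \sqrt{14170}$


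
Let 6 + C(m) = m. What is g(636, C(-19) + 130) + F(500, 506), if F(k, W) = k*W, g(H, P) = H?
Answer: 253636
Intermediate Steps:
C(m) = -6 + m
F(k, W) = W*k
g(636, C(-19) + 130) + F(500, 506) = 636 + 506*500 = 636 + 253000 = 253636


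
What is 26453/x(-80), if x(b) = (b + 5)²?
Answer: 26453/5625 ≈ 4.7028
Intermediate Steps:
x(b) = (5 + b)²
26453/x(-80) = 26453/((5 - 80)²) = 26453/((-75)²) = 26453/5625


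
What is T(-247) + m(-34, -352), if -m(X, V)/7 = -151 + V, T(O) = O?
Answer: 3274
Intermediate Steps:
m(X, V) = 1057 - 7*V (m(X, V) = -7*(-151 + V) = 1057 - 7*V)
T(-247) + m(-34, -352) = -247 + (1057 - 7*(-352)) = -247 + (1057 + 2464) = -247 + 3521 = 3274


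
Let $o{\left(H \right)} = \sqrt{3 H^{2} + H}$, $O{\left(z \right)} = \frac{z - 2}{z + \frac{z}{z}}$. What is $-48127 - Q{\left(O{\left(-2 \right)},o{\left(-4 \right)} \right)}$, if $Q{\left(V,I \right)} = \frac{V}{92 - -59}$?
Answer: $- \frac{7267181}{151} \approx -48127.0$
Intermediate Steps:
$O{\left(z \right)} = \frac{-2 + z}{1 + z}$ ($O{\left(z \right)} = \frac{-2 + z}{z + 1} = \frac{-2 + z}{1 + z}$)
$o{\left(H \right)} = \sqrt{H + 3 H^{2}}$
$Q{\left(V,I \right)} = \frac{V}{151}$ ($Q{\left(V,I \right)} = \frac{V}{92 + 59} = \frac{V}{151}$)
$-48127 - Q{\left(O{\left(-2 \right)},o{\left(-4 \right)} \right)} = -48127 - \frac{\frac{1}{1 - 2} \left(-2 - 2\right)}{151} = -48127 - \frac{\frac{1}{-1} \left(-4\right)}{151} = -48127 - \frac{\left(-1\right) \left(-4\right)}{151} = -48127 - \frac{1}{151} \cdot 4 = -48127 - \frac{4}{151} = - \frac{7267181}{151}$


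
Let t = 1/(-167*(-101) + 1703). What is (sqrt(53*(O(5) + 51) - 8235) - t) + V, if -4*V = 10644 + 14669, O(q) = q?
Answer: -235031207/37140 + I*sqrt(5267) ≈ -6328.3 + 72.574*I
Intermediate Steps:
t = 1/18570 (t = 1/(16867 + 1703) = 1/18570 ≈ 5.3850e-5)
V = -25313/4 (V = -(10644 + 14669)/4 = -1/4*25313 = -25313/4 ≈ -6328.3)
(sqrt(53*(O(5) + 51) - 8235) - t) + V = (sqrt(53*(5 + 51) - 8235) - 1*1/18570) - 25313/4 = (sqrt(53*56 - 8235) - 1/18570) - 25313/4 = (sqrt(2968 - 8235) - 1/18570) - 25313/4 = (sqrt(-5267) - 1/18570) - 25313/4 = (I*sqrt(5267) - 1/18570) - 25313/4 = (-1/18570 + I*sqrt(5267)) - 25313/4 = -235031207/37140 + I*sqrt(5267)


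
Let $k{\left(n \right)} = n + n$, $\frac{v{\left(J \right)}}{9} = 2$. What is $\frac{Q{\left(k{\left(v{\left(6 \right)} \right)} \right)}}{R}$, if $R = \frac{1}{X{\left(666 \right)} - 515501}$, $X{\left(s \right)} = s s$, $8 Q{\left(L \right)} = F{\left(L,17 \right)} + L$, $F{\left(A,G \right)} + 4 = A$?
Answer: $- \frac{1223065}{2} \approx -6.1153 \cdot 10^{5}$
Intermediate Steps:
$v{\left(J \right)} = 18$ ($v{\left(J \right)} = 9 \cdot 2 = 18$)
$F{\left(A,G \right)} = -4 + A$
$k{\left(n \right)} = 2 n$
$Q{\left(L \right)} = - \frac{1}{2} + \frac{L}{4}$ ($Q{\left(L \right)} = \frac{\left(-4 + L\right) + L}{8} = \frac{-4 + 2 L}{8} = - \frac{1}{2} + \frac{L}{4}$)
$X{\left(s \right)} = s^{2}$
$R = - \frac{1}{71945}$ ($R = \frac{1}{666^{2} - 515501} = \frac{1}{443556 - 515501} = \frac{1}{-71945} = - \frac{1}{71945} \approx -1.39 \cdot 10^{-5}$)
$\frac{Q{\left(k{\left(v{\left(6 \right)} \right)} \right)}}{R} = \frac{- \frac{1}{2} + \frac{2 \cdot 18}{4}}{- \frac{1}{71945}} = \left(- \frac{1}{2} + \frac{1}{4} \cdot 36\right) \left(-71945\right) = \left(- \frac{1}{2} + 9\right) \left(-71945\right) = \frac{17}{2} \left(-71945\right) = - \frac{1223065}{2}$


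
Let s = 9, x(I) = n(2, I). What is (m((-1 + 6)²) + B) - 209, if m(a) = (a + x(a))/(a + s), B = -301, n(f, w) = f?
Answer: -17313/34 ≈ -509.21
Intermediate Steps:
x(I) = 2
m(a) = (2 + a)/(9 + a) (m(a) = (a + 2)/(a + 9) = (2 + a)/(9 + a))
(m((-1 + 6)²) + B) - 209 = ((2 + (-1 + 6)²)/(9 + (-1 + 6)²) - 301) - 209 = ((2 + 5²)/(9 + 5²) - 301) - 209 = ((2 + 25)/(9 + 25) - 301) - 209 = (27/34 - 301) - 209 = -10207/34 - 209 = -17313/34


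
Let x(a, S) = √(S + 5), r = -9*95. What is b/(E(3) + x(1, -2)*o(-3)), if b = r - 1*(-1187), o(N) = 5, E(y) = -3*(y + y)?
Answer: -24 - 20*√3/3 ≈ -35.547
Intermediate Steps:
r = -855
E(y) = -6*y
x(a, S) = √(5 + S)
b = 332 (b = -855 - 1*(-1187) = -855 + 1187 = 332)
b/(E(3) + x(1, -2)*o(-3)) = 332/(-6*3 + √(5 - 2)*5) = 332/(-18 + √3*5) = 332/(-18 + 5*√3)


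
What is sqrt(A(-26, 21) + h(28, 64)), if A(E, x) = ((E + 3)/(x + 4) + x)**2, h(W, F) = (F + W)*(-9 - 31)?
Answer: 2*I*sqrt(511999)/25 ≈ 57.243*I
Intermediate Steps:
h(W, F) = -40*F - 40*W (h(W, F) = (F + W)*(-40) = -40*F - 40*W)
A(E, x) = (x + (3 + E)/(4 + x))**2 (A(E, x) = ((3 + E)/(4 + x) + x)**2 = (x + (3 + E)/(4 + x))**2)
sqrt(A(-26, 21) + h(28, 64)) = sqrt((3 - 26 + 21**2 + 4*21)**2/(4 + 21)**2 + (-40*64 - 40*28)) = sqrt((3 - 26 + 441 + 84)**2/25**2 + (-2560 - 1120)) = sqrt((1/625)*502**2 - 3680) = sqrt((1/625)*252004 - 3680) = sqrt(252004/625 - 3680) = sqrt(-2047996/625) = 2*I*sqrt(511999)/25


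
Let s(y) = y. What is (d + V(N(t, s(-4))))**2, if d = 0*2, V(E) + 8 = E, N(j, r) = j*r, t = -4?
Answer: 64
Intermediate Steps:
V(E) = -8 + E
d = 0
(d + V(N(t, s(-4))))**2 = (0 + (-8 - 4*(-4)))**2 = (0 + (-8 + 16))**2 = (0 + 8)**2 = 8**2 = 64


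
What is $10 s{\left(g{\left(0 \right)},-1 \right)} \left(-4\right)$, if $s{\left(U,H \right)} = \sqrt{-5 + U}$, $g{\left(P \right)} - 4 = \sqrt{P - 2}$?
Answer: $- 40 \sqrt{-1 + i \sqrt{2}} \approx -24.2 - 46.751 i$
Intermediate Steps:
$g{\left(P \right)} = 4 + \sqrt{-2 + P}$ ($g{\left(P \right)} = 4 + \sqrt{P - 2} = 4 + \sqrt{-2 + P}$)
$10 s{\left(g{\left(0 \right)},-1 \right)} \left(-4\right) = 10 \sqrt{-5 + \left(4 + \sqrt{-2 + 0}\right)} \left(-4\right) = 10 \sqrt{-5 + \left(4 + \sqrt{-2}\right)} \left(-4\right) = 10 \sqrt{-5 + \left(4 + i \sqrt{2}\right)} \left(-4\right) = 10 \sqrt{-1 + i \sqrt{2}} \left(-4\right) = - 40 \sqrt{-1 + i \sqrt{2}}$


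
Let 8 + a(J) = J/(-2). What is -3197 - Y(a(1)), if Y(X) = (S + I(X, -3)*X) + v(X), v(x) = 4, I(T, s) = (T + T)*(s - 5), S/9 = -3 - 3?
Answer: -1991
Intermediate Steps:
a(J) = -8 - J/2 (a(J) = -8 + J/(-2) = -8 + J*(-1/2) = -8 - J/2)
S = -54 (S = 9*(-3 - 3) = 9*(-6) = -54)
I(T, s) = 2*T*(-5 + s) (I(T, s) = (2*T)*(-5 + s) = 2*T*(-5 + s))
Y(X) = -50 - 16*X**2 (Y(X) = (-54 + (2*X*(-5 - 3))*X) + 4 = (-54 + (2*X*(-8))*X) + 4 = (-54 + (-16*X)*X) + 4 = (-54 - 16*X**2) + 4 = -50 - 16*X**2)
-3197 - Y(a(1)) = -3197 - (-50 - 16*(-8 - 1/2*1)**2) = -3197 - (-50 - 16*(-8 - 1/2)**2) = -3197 - (-50 - 16*(-17/2)**2) = -3197 - (-50 - 16*289/4) = -3197 - (-50 - 1156) = -3197 - 1*(-1206) = -3197 + 1206 = -1991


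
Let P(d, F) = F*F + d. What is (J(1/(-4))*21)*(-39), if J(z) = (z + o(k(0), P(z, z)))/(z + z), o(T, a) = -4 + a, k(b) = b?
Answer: -58149/8 ≈ -7268.6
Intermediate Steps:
P(d, F) = d + F² (P(d, F) = F² + d = d + F²)
J(z) = (-4 + z² + 2*z)/(2*z) (J(z) = (z + (-4 + (z + z²)))/(z + z) = (z + (-4 + z + z²))/((2*z)) = (-4 + z² + 2*z)*(1/(2*z)) = (-4 + z² + 2*z)/(2*z))
(J(1/(-4))*21)*(-39) = ((1 + (½)/(-4) - 2/(1/(-4)))*21)*(-39) = ((1 + (½)*(-¼) - 2/(-¼))*21)*(-39) = ((1 - ⅛ - 2*(-4))*21)*(-39) = ((1 - ⅛ + 8)*21)*(-39) = ((71/8)*21)*(-39) = (1491/8)*(-39) = -58149/8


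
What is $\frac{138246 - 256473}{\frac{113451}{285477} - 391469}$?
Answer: $\frac{11250363093}{37251760754} \approx 0.30201$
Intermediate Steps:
$\frac{138246 - 256473}{\frac{113451}{285477} - 391469} = - \frac{118227}{113451 \cdot \frac{1}{285477} - 391469} = - \frac{118227}{\frac{37817}{95159} - 391469} = - \frac{118227}{- \frac{37251760754}{95159}} = \left(-118227\right) \left(- \frac{95159}{37251760754}\right) = \frac{11250363093}{37251760754}$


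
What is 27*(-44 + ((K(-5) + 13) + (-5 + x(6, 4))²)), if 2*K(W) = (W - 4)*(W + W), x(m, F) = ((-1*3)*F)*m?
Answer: 160461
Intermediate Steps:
x(m, F) = -3*F*m (x(m, F) = (-3*F)*m = -3*F*m)
K(W) = W*(-4 + W) (K(W) = ((W - 4)*(W + W))/2 = ((-4 + W)*(2*W))/2 = (2*W*(-4 + W))/2 = W*(-4 + W))
27*(-44 + ((K(-5) + 13) + (-5 + x(6, 4))²)) = 27*(-44 + ((-5*(-4 - 5) + 13) + (-5 - 3*4*6)²)) = 27*(-44 + ((-5*(-9) + 13) + (-5 - 72)²)) = 27*(-44 + ((45 + 13) + (-77)²)) = 27*(-44 + (58 + 5929)) = 27*(-44 + 5987) = 27*5943 = 160461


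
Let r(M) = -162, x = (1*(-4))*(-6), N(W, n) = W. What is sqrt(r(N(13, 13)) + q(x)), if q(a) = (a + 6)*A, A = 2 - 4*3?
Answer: I*sqrt(462) ≈ 21.494*I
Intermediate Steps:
A = -10 (A = 2 - 12 = -10)
x = 24 (x = -4*(-6) = 24)
q(a) = -60 - 10*a (q(a) = (a + 6)*(-10) = (6 + a)*(-10) = -60 - 10*a)
sqrt(r(N(13, 13)) + q(x)) = sqrt(-162 + (-60 - 10*24)) = sqrt(-162 + (-60 - 240)) = sqrt(-162 - 300) = sqrt(-462) = I*sqrt(462)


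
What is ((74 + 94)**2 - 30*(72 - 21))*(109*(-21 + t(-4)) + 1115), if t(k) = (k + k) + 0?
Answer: -54615924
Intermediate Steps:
t(k) = 2*k (t(k) = 2*k + 0 = 2*k)
((74 + 94)**2 - 30*(72 - 21))*(109*(-21 + t(-4)) + 1115) = ((74 + 94)**2 - 30*(72 - 21))*(109*(-21 + 2*(-4)) + 1115) = (168**2 - 30*51)*(109*(-21 - 8) + 1115) = (28224 - 1530)*(109*(-29) + 1115) = 26694*(-3161 + 1115) = 26694*(-2046) = -54615924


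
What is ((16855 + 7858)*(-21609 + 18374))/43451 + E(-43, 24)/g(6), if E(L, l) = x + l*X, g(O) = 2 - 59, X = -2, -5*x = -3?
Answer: -7591490096/4127845 ≈ -1839.1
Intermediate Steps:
x = ⅗ (x = -⅕*(-3) = ⅗ ≈ 0.60000)
g(O) = -57
E(L, l) = ⅗ - 2*l (E(L, l) = ⅗ + l*(-2) = ⅗ - 2*l)
((16855 + 7858)*(-21609 + 18374))/43451 + E(-43, 24)/g(6) = ((16855 + 7858)*(-21609 + 18374))/43451 + (⅗ - 2*24)/(-57) = (24713*(-3235))*(1/43451) + (⅗ - 48)*(-1/57) = -79946555*1/43451 - 237/5*(-1/57) = -79946555/43451 + 79/95 = -7591490096/4127845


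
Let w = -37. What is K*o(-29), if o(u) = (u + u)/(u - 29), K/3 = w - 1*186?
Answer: -669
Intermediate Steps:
K = -669 (K = 3*(-37 - 1*186) = 3*(-37 - 186) = 3*(-223) = -669)
o(u) = 2*u/(-29 + u) (o(u) = (2*u)/(-29 + u) = 2*u/(-29 + u))
K*o(-29) = -1338*(-29)/(-29 - 29) = -1338*(-29)/(-58) = -1338*(-29)*(-1)/58 = -669*1 = -669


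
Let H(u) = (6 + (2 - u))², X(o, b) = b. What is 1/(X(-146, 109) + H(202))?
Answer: 1/37745 ≈ 2.6494e-5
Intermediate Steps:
H(u) = (8 - u)²
1/(X(-146, 109) + H(202)) = 1/(109 + (-8 + 202)²) = 1/(109 + 194²) = 1/(109 + 37636) = 1/37745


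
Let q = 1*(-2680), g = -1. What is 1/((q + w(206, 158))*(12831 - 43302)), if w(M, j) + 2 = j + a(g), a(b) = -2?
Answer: 1/76969746 ≈ 1.2992e-8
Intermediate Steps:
w(M, j) = -4 + j (w(M, j) = -2 + (j - 2) = -2 + (-2 + j) = -4 + j)
q = -2680
1/((q + w(206, 158))*(12831 - 43302)) = 1/((-2680 + (-4 + 158))*(12831 - 43302)) = 1/((-2680 + 154)*(-30471)) = 1/(-2526*(-30471)) = 1/76969746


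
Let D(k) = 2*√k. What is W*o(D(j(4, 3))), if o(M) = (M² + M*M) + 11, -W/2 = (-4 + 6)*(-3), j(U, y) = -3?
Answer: -156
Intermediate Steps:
W = 12 (W = -2*(-4 + 6)*(-3) = -4*(-3) = -2*(-6) = 12)
o(M) = 11 + 2*M² (o(M) = (M² + M²) + 11 = 2*M² + 11 = 11 + 2*M²)
W*o(D(j(4, 3))) = 12*(11 + 2*(2*√(-3))²) = 12*(11 + 2*(2*(I*√3))²) = 12*(11 + 2*(2*I*√3)²) = 12*(11 + 2*(-12)) = 12*(11 - 24) = 12*(-13) = -156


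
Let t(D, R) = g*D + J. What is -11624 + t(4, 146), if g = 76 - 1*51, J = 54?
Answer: -11470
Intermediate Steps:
g = 25 (g = 76 - 51 = 25)
t(D, R) = 54 + 25*D (t(D, R) = 25*D + 54 = 54 + 25*D)
-11624 + t(4, 146) = -11624 + (54 + 25*4) = -11624 + (54 + 100) = -11624 + 154 = -11470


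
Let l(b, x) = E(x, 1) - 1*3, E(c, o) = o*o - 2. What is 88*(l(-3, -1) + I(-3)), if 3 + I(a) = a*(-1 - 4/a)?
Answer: -704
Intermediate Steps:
E(c, o) = -2 + o² (E(c, o) = o² - 2 = -2 + o²)
I(a) = -3 + a*(-1 - 4/a)
l(b, x) = -4 (l(b, x) = (-2 + 1²) - 1*3 = (-2 + 1) - 3 = -1 - 3 = -4)
88*(l(-3, -1) + I(-3)) = 88*(-4 + (-7 - 1*(-3))) = 88*(-4 + (-7 + 3)) = 88*(-4 - 4) = 88*(-8) = -704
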